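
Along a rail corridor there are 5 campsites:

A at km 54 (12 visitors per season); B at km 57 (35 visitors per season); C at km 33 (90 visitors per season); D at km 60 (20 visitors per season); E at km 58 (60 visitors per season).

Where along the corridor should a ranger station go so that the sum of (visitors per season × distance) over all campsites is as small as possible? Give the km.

For a sum of weighted absolute distances on a line, the optimum is the weighted median (not the mean). Total weight W = 217; half-weight = 108.5.
Sort by position and accumulate weight:
  km 33 (C, w=90) → cum 90
  km 54 (A, w=12) → cum 102
  km 57 (B, w=35) → cum 137  ≥ 108.5 → median here
  km 58 (E, w=60) → cum 197
  km 60 (D, w=20) → cum 217
Optimal location: km 57.

x = 57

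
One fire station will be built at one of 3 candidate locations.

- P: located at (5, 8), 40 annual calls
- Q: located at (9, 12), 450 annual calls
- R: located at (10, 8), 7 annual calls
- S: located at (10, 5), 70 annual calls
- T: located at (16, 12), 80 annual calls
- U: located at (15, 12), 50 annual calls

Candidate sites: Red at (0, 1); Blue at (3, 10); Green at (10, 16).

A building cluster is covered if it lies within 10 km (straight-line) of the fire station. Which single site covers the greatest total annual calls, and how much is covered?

Green, covering 627

Coverage radius r = 10 km; a point is covered iff (Δx)²+(Δy)² ≤ 10² = 100.
  Red (0, 1): covers {P} → 40
  Blue (3, 10): covers {P, Q, R, S} → 567
  Green (10, 16): covers {P, Q, R, T, U} → 627
Maximum coverage at Green: 627 annual calls.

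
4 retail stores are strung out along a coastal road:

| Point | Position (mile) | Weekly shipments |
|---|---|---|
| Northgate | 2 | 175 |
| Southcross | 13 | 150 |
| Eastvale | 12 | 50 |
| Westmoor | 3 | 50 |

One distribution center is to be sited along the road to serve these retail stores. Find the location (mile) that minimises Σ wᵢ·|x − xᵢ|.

x = 3

For a sum of weighted absolute distances on a line, the optimum is the weighted median (not the mean). Total weight W = 425; half-weight = 212.5.
Sort by position and accumulate weight:
  mile 2 (Northgate, w=175) → cum 175
  mile 3 (Westmoor, w=50) → cum 225  ≥ 212.5 → median here
  mile 12 (Eastvale, w=50) → cum 275
  mile 13 (Southcross, w=150) → cum 425
Optimal location: mile 3.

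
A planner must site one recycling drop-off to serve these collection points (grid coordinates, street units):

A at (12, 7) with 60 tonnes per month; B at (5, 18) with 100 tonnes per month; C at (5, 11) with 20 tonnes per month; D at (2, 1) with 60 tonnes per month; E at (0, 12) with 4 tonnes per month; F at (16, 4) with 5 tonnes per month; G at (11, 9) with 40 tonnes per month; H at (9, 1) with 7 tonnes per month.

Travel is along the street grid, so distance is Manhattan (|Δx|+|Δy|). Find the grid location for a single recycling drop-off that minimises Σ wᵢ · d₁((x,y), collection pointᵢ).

Manhattan distance separates: Σwᵢ(|x−xᵢ|+|y−yᵢ|) = Σwᵢ|x−xᵢ| + Σwᵢ|y−yᵢ|, so x and y are optimised independently as 1-D weighted medians.
Total weight W = 296; half = 148.
x-coordinate, sorted with cumulative weight:
  x=0 (E, w=4) cum 4
  x=2 (D, w=60) cum 64
  x=5 (B, w=100) cum 164  ← median
  x=5 (C, w=20) cum 184
  x=9 (H, w=7) cum 191
  x=11 (G, w=40) cum 231
  x=12 (A, w=60) cum 291
  x=16 (F, w=5) cum 296
⇒ x* = 5
y-coordinate, sorted with cumulative weight:
  y=1 (D, w=60) cum 60
  y=1 (H, w=7) cum 67
  y=4 (F, w=5) cum 72
  y=7 (A, w=60) cum 132
  y=9 (G, w=40) cum 172  ← median
  y=11 (C, w=20) cum 192
  y=12 (E, w=4) cum 196
  y=18 (B, w=100) cum 296
⇒ y* = 9

(5, 9)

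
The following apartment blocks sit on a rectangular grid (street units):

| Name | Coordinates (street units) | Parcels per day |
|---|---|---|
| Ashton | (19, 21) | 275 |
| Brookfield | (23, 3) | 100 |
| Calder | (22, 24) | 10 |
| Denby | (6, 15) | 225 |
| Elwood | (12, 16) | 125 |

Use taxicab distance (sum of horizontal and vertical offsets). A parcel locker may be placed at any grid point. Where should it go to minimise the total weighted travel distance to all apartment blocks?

Manhattan distance separates: Σwᵢ(|x−xᵢ|+|y−yᵢ|) = Σwᵢ|x−xᵢ| + Σwᵢ|y−yᵢ|, so x and y are optimised independently as 1-D weighted medians.
Total weight W = 735; half = 367.5.
x-coordinate, sorted with cumulative weight:
  x=6 (Denby, w=225) cum 225
  x=12 (Elwood, w=125) cum 350
  x=19 (Ashton, w=275) cum 625  ← median
  x=22 (Calder, w=10) cum 635
  x=23 (Brookfield, w=100) cum 735
⇒ x* = 19
y-coordinate, sorted with cumulative weight:
  y=3 (Brookfield, w=100) cum 100
  y=15 (Denby, w=225) cum 325
  y=16 (Elwood, w=125) cum 450  ← median
  y=21 (Ashton, w=275) cum 725
  y=24 (Calder, w=10) cum 735
⇒ y* = 16

(19, 16)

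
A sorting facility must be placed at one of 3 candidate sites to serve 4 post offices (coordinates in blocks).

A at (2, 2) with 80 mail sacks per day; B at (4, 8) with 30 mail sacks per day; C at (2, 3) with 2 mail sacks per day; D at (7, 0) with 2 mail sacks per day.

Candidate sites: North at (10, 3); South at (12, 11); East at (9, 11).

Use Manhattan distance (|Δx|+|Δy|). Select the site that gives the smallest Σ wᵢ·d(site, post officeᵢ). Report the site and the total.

Total weighted distance at each candidate:
  North (10, 3): total = 1078
  South (12, 11): total = 1918
  East (9, 11): total = 1576
Minimum is at North with total 1078 blocks.

North, total 1078 blocks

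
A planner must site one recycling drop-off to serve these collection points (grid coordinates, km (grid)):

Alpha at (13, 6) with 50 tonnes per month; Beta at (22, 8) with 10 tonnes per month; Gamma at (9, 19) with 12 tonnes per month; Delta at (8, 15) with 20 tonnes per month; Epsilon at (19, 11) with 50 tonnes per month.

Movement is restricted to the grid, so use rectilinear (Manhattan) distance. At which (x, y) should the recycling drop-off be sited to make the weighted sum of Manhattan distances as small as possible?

Manhattan distance separates: Σwᵢ(|x−xᵢ|+|y−yᵢ|) = Σwᵢ|x−xᵢ| + Σwᵢ|y−yᵢ|, so x and y are optimised independently as 1-D weighted medians.
Total weight W = 142; half = 71.
x-coordinate, sorted with cumulative weight:
  x=8 (Delta, w=20) cum 20
  x=9 (Gamma, w=12) cum 32
  x=13 (Alpha, w=50) cum 82  ← median
  x=19 (Epsilon, w=50) cum 132
  x=22 (Beta, w=10) cum 142
⇒ x* = 13
y-coordinate, sorted with cumulative weight:
  y=6 (Alpha, w=50) cum 50
  y=8 (Beta, w=10) cum 60
  y=11 (Epsilon, w=50) cum 110  ← median
  y=15 (Delta, w=20) cum 130
  y=19 (Gamma, w=12) cum 142
⇒ y* = 11

(13, 11)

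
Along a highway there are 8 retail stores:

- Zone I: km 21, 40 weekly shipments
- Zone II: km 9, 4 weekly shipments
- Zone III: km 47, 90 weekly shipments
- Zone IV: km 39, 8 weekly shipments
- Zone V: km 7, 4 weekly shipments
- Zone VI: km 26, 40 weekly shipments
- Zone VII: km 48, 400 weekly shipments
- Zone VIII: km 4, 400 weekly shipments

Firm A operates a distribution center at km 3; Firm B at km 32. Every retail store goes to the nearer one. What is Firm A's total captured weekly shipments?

408

The indifferent point is the midpoint (3+32)/2 = 17.5; retail stores left of it (closer to Firm A at 3) go to Firm A, those right go to Firm B.
  Zone VIII at 4 (w=400) → Firm A
  Zone V at 7 (w=4) → Firm A
  Zone II at 9 (w=4) → Firm A
  Zone I at 21 (w=40) → Firm B
  Zone VI at 26 (w=40) → Firm B
  Zone IV at 39 (w=8) → Firm B
  Zone III at 47 (w=90) → Firm B
  Zone VII at 48 (w=400) → Firm B
Firm A captures 408; Firm B captures 578.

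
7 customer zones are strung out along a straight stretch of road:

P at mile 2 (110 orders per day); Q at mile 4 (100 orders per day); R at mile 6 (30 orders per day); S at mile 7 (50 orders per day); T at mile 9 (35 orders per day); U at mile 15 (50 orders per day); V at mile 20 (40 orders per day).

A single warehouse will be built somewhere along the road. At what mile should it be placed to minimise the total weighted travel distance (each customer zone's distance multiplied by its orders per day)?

For a sum of weighted absolute distances on a line, the optimum is the weighted median (not the mean). Total weight W = 415; half-weight = 207.5.
Sort by position and accumulate weight:
  mile 2 (P, w=110) → cum 110
  mile 4 (Q, w=100) → cum 210  ≥ 207.5 → median here
  mile 6 (R, w=30) → cum 240
  mile 7 (S, w=50) → cum 290
  mile 9 (T, w=35) → cum 325
  mile 15 (U, w=50) → cum 375
  mile 20 (V, w=40) → cum 415
Optimal location: mile 4.

x = 4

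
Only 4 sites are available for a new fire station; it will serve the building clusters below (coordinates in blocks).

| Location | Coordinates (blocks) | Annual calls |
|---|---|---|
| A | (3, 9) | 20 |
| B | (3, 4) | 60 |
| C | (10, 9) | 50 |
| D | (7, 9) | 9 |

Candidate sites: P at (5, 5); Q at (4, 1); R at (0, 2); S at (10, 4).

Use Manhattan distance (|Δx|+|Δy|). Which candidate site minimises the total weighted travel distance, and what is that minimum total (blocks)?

Total weighted distance at each candidate:
  P (5, 5): total = 804
  Q (4, 1): total = 1219
  R (0, 2): total = 1476
  S (10, 4): total = 982
Minimum is at P with total 804 blocks.

P, total 804 blocks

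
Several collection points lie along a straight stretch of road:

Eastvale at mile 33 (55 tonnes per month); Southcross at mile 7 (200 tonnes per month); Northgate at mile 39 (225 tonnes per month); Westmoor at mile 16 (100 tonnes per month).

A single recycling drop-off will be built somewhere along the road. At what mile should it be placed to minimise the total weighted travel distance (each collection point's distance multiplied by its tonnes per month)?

For a sum of weighted absolute distances on a line, the optimum is the weighted median (not the mean). Total weight W = 580; half-weight = 290.
Sort by position and accumulate weight:
  mile 7 (Southcross, w=200) → cum 200
  mile 16 (Westmoor, w=100) → cum 300  ≥ 290 → median here
  mile 33 (Eastvale, w=55) → cum 355
  mile 39 (Northgate, w=225) → cum 580
Optimal location: mile 16.

x = 16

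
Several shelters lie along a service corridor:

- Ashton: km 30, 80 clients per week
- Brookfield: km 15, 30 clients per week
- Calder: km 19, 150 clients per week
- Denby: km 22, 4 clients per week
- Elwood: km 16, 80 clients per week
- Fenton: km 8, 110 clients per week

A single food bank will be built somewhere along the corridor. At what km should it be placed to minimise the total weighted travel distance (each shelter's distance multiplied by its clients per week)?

x = 19

For a sum of weighted absolute distances on a line, the optimum is the weighted median (not the mean). Total weight W = 454; half-weight = 227.
Sort by position and accumulate weight:
  km 8 (Fenton, w=110) → cum 110
  km 15 (Brookfield, w=30) → cum 140
  km 16 (Elwood, w=80) → cum 220
  km 19 (Calder, w=150) → cum 370  ≥ 227 → median here
  km 22 (Denby, w=4) → cum 374
  km 30 (Ashton, w=80) → cum 454
Optimal location: km 19.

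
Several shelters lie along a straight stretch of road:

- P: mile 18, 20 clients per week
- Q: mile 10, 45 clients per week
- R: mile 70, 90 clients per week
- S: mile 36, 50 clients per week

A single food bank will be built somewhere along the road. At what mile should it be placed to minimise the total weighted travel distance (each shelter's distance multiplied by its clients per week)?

For a sum of weighted absolute distances on a line, the optimum is the weighted median (not the mean). Total weight W = 205; half-weight = 102.5.
Sort by position and accumulate weight:
  mile 10 (Q, w=45) → cum 45
  mile 18 (P, w=20) → cum 65
  mile 36 (S, w=50) → cum 115  ≥ 102.5 → median here
  mile 70 (R, w=90) → cum 205
Optimal location: mile 36.

x = 36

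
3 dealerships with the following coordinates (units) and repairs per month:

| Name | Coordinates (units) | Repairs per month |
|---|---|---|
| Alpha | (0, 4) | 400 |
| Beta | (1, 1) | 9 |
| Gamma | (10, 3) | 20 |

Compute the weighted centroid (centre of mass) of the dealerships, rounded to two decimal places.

(0.49, 3.89)

The minimiser of Σwᵢ‖p−pᵢ‖² is the weighted centroid p* = (Σwᵢpᵢ)/(Σwᵢ).
Σwᵢ = 429.
Σwᵢxᵢ = 400·0 + 9·1 + 20·10 = 209.
Σwᵢyᵢ = 400·4 + 9·1 + 20·3 = 1669.
x* = 209/429 = 0.49, y* = 1669/429 = 3.89.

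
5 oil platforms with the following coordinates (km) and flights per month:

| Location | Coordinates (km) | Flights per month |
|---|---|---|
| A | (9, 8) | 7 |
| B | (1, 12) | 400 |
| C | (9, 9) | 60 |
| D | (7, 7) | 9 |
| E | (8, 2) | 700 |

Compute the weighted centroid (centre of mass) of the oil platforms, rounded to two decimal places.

The minimiser of Σwᵢ‖p−pᵢ‖² is the weighted centroid p* = (Σwᵢpᵢ)/(Σwᵢ).
Σwᵢ = 1176.
Σwᵢxᵢ = 7·9 + 400·1 + 60·9 + 9·7 + 700·8 = 6666.
Σwᵢyᵢ = 7·8 + 400·12 + 60·9 + 9·7 + 700·2 = 6859.
x* = 6666/1176 = 5.67, y* = 6859/1176 = 5.83.

(5.67, 5.83)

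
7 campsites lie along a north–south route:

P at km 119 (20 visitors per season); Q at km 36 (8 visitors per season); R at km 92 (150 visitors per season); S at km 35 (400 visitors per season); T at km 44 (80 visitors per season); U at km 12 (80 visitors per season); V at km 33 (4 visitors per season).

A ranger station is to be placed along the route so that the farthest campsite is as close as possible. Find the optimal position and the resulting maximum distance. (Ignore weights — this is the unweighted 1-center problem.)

The 1-center on a line is the midpoint of the two extreme points: leftmost at 12, rightmost at 119.
Optimal location = (12 + 119)/2 = 65.5; maximum distance = (119 − 12)/2 = 53.5.

location 65.5, max distance 53.5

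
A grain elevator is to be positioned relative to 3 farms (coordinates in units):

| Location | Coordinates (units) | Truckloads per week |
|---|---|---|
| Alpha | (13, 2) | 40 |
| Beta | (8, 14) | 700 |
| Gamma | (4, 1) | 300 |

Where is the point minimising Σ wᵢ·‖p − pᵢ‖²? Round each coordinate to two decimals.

(7.04, 9.79)

The minimiser of Σwᵢ‖p−pᵢ‖² is the weighted centroid p* = (Σwᵢpᵢ)/(Σwᵢ).
Σwᵢ = 1040.
Σwᵢxᵢ = 40·13 + 700·8 + 300·4 = 7320.
Σwᵢyᵢ = 40·2 + 700·14 + 300·1 = 10180.
x* = 7320/1040 = 7.04, y* = 10180/1040 = 9.79.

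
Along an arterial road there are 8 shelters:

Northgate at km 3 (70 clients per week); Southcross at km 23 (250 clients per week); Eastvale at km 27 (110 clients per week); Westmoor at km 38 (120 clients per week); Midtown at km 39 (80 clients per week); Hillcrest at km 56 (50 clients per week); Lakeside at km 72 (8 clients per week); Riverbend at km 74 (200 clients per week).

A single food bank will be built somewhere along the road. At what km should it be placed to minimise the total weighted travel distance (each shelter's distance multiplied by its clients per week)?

For a sum of weighted absolute distances on a line, the optimum is the weighted median (not the mean). Total weight W = 888; half-weight = 444.
Sort by position and accumulate weight:
  km 3 (Northgate, w=70) → cum 70
  km 23 (Southcross, w=250) → cum 320
  km 27 (Eastvale, w=110) → cum 430
  km 38 (Westmoor, w=120) → cum 550  ≥ 444 → median here
  km 39 (Midtown, w=80) → cum 630
  km 56 (Hillcrest, w=50) → cum 680
  km 72 (Lakeside, w=8) → cum 688
  km 74 (Riverbend, w=200) → cum 888
Optimal location: km 38.

x = 38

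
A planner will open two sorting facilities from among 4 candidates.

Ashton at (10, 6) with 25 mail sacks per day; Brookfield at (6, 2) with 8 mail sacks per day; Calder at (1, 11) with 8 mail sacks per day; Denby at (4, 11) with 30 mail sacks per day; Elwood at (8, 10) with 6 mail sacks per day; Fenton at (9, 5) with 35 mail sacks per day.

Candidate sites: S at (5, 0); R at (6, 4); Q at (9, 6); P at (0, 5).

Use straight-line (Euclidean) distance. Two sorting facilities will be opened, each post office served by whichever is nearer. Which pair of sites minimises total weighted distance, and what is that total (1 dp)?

Evaluate every pair (each demand assigned to the nearer of the two):
  {R, Q}: total = 381.7
  {Q, P}: total = 385.5
  {S, Q}: total = 390.2
  {R, P}: total = 541.4
  {S, R}: total = 563.7
  {S, P}: total = 758.9
Best pair: {R, Q} with total 381.7.

{R, Q}, total 381.7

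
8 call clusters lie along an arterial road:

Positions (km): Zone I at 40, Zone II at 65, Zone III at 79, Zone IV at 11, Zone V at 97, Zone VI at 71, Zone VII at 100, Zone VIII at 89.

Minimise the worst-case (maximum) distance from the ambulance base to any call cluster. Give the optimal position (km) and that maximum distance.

location 55.5, max distance 44.5

The 1-center on a line is the midpoint of the two extreme points: leftmost at 11, rightmost at 100.
Optimal location = (11 + 100)/2 = 55.5; maximum distance = (100 − 11)/2 = 44.5.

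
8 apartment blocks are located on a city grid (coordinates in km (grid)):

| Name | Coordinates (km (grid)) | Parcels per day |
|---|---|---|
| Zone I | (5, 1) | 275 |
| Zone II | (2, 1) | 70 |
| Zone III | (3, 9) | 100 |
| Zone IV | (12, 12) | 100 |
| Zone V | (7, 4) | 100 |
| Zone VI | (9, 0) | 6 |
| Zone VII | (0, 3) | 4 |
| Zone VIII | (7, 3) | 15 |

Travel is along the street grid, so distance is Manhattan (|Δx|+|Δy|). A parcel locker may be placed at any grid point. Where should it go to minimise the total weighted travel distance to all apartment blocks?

(5, 1)

Manhattan distance separates: Σwᵢ(|x−xᵢ|+|y−yᵢ|) = Σwᵢ|x−xᵢ| + Σwᵢ|y−yᵢ|, so x and y are optimised independently as 1-D weighted medians.
Total weight W = 670; half = 335.
x-coordinate, sorted with cumulative weight:
  x=0 (Zone VII, w=4) cum 4
  x=2 (Zone II, w=70) cum 74
  x=3 (Zone III, w=100) cum 174
  x=5 (Zone I, w=275) cum 449  ← median
  x=7 (Zone V, w=100) cum 549
  x=7 (Zone VIII, w=15) cum 564
  x=9 (Zone VI, w=6) cum 570
  x=12 (Zone IV, w=100) cum 670
⇒ x* = 5
y-coordinate, sorted with cumulative weight:
  y=0 (Zone VI, w=6) cum 6
  y=1 (Zone I, w=275) cum 281
  y=1 (Zone II, w=70) cum 351  ← median
  y=3 (Zone VII, w=4) cum 355
  y=3 (Zone VIII, w=15) cum 370
  y=4 (Zone V, w=100) cum 470
  y=9 (Zone III, w=100) cum 570
  y=12 (Zone IV, w=100) cum 670
⇒ y* = 1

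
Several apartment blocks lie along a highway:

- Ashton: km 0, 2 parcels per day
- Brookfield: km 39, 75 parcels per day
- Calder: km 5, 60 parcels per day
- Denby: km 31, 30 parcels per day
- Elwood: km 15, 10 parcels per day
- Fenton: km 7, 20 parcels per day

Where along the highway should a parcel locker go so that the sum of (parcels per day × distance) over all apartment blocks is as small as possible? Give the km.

For a sum of weighted absolute distances on a line, the optimum is the weighted median (not the mean). Total weight W = 197; half-weight = 98.5.
Sort by position and accumulate weight:
  km 0 (Ashton, w=2) → cum 2
  km 5 (Calder, w=60) → cum 62
  km 7 (Fenton, w=20) → cum 82
  km 15 (Elwood, w=10) → cum 92
  km 31 (Denby, w=30) → cum 122  ≥ 98.5 → median here
  km 39 (Brookfield, w=75) → cum 197
Optimal location: km 31.

x = 31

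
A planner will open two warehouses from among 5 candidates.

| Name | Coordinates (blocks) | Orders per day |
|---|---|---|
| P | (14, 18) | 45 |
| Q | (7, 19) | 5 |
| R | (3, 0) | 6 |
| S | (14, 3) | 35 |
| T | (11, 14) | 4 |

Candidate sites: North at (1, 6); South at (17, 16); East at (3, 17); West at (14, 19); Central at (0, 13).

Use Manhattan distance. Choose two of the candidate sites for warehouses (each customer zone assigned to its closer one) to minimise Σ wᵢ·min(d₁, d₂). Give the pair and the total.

{North, West}, total 720

Evaluate every pair (each demand assigned to the nearer of the two):
  {North, West}: total = 720
  {West, Central}: total = 768
  {East, West}: total = 769
  {South, West}: total = 852
  {North, South}: total = 930
  {South, East}: total = 949
  {South, Central}: total = 978
  {North, East}: total = 1222
  {East, Central}: total = 1550
  {North, Central}: total = 1576
Best pair: {North, West} with total 720.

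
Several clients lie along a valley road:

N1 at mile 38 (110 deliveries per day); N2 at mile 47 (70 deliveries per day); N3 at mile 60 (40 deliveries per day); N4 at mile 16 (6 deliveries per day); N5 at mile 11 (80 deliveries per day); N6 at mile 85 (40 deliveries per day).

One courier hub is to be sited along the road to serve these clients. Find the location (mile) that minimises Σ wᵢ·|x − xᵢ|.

x = 38

For a sum of weighted absolute distances on a line, the optimum is the weighted median (not the mean). Total weight W = 346; half-weight = 173.
Sort by position and accumulate weight:
  mile 11 (N5, w=80) → cum 80
  mile 16 (N4, w=6) → cum 86
  mile 38 (N1, w=110) → cum 196  ≥ 173 → median here
  mile 47 (N2, w=70) → cum 266
  mile 60 (N3, w=40) → cum 306
  mile 85 (N6, w=40) → cum 346
Optimal location: mile 38.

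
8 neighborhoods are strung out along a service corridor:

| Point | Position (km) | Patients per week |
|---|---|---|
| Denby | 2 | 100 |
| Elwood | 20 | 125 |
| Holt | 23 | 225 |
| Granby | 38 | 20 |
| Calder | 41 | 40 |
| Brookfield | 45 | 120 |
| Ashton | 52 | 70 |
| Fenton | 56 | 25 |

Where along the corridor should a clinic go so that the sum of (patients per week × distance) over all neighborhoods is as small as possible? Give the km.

For a sum of weighted absolute distances on a line, the optimum is the weighted median (not the mean). Total weight W = 725; half-weight = 362.5.
Sort by position and accumulate weight:
  km 2 (Denby, w=100) → cum 100
  km 20 (Elwood, w=125) → cum 225
  km 23 (Holt, w=225) → cum 450  ≥ 362.5 → median here
  km 38 (Granby, w=20) → cum 470
  km 41 (Calder, w=40) → cum 510
  km 45 (Brookfield, w=120) → cum 630
  km 52 (Ashton, w=70) → cum 700
  km 56 (Fenton, w=25) → cum 725
Optimal location: km 23.

x = 23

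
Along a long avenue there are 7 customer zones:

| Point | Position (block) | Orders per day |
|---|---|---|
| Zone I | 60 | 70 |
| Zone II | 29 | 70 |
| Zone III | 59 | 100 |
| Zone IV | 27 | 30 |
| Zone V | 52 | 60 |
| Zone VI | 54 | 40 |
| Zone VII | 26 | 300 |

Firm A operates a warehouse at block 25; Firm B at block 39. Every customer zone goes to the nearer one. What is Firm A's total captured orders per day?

400

The indifferent point is the midpoint (25+39)/2 = 32; customer zones left of it (closer to Firm A at 25) go to Firm A, those right go to Firm B.
  Zone VII at 26 (w=300) → Firm A
  Zone IV at 27 (w=30) → Firm A
  Zone II at 29 (w=70) → Firm A
  Zone V at 52 (w=60) → Firm B
  Zone VI at 54 (w=40) → Firm B
  Zone III at 59 (w=100) → Firm B
  Zone I at 60 (w=70) → Firm B
Firm A captures 400; Firm B captures 270.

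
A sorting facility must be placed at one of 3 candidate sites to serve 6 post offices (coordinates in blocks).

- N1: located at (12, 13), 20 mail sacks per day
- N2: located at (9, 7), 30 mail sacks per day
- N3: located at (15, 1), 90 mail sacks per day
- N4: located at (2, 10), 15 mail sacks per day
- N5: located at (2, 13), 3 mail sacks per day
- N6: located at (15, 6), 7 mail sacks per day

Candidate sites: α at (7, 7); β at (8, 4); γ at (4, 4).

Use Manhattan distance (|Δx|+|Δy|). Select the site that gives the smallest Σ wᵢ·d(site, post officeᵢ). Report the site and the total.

Total weighted distance at each candidate:
  α (7, 7): total = 1756
  β (8, 4): total = 1568
  γ (4, 4): total = 2084
Minimum is at β with total 1568 blocks.

β, total 1568 blocks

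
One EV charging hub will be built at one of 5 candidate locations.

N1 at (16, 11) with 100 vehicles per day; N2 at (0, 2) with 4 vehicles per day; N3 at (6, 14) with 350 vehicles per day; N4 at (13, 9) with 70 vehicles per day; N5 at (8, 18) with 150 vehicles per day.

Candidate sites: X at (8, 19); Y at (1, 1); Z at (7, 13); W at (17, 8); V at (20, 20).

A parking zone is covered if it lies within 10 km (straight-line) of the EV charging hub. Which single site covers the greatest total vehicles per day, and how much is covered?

Z, covering 670

Coverage radius r = 10 km; a point is covered iff (Δx)²+(Δy)² ≤ 10² = 100.
  X (8, 19): covers {N3, N5} → 500
  Y (1, 1): covers {N2} → 4
  Z (7, 13): covers {N1, N3, N4, N5} → 670
  W (17, 8): covers {N1, N4} → 170
  V (20, 20): covers {N1} → 100
Maximum coverage at Z: 670 vehicles per day.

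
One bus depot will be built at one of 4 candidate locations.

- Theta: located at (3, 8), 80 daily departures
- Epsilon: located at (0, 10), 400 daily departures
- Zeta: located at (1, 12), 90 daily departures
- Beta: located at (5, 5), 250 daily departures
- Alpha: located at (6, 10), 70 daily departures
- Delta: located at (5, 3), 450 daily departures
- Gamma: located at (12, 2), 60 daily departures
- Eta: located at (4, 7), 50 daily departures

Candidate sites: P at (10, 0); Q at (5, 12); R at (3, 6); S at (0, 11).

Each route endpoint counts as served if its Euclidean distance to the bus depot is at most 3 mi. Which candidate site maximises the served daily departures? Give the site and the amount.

S, covering 490

Coverage radius r = 3 mi; a point is covered iff (Δx)²+(Δy)² ≤ 3² = 9.
  P (10, 0): covers {Gamma} → 60
  Q (5, 12): covers {Alpha} → 70
  R (3, 6): covers {Theta, Beta, Eta} → 380
  S (0, 11): covers {Epsilon, Zeta} → 490
Maximum coverage at S: 490 daily departures.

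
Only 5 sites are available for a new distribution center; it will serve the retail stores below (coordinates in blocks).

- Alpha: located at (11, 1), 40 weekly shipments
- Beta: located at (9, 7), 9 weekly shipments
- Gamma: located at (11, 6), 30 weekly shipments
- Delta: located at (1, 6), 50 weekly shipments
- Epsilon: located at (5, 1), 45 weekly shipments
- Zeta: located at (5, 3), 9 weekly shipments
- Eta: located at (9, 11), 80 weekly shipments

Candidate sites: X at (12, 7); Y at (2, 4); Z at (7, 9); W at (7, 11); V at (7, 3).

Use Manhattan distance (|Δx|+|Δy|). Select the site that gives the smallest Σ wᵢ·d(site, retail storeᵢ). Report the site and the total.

Total weighted distance at each candidate:
  X (12, 7): total = 2211
  Y (2, 4): total = 2476
  Z (7, 9): total = 2018
  W (7, 11): total = 2224
  V (7, 3): total = 1952
Minimum is at V with total 1952 blocks.

V, total 1952 blocks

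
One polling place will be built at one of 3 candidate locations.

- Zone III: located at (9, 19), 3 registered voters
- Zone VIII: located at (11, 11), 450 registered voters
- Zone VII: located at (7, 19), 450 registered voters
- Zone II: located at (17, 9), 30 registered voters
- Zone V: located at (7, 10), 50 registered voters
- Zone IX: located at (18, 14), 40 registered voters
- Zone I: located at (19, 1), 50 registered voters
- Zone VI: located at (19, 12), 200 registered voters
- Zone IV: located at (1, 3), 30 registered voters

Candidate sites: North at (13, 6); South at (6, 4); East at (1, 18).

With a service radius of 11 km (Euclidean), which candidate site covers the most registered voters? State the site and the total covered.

North, covering 820

Coverage radius r = 11 km; a point is covered iff (Δx)²+(Δy)² ≤ 11² = 121.
  North (13, 6): covers {Zone VIII, Zone II, Zone V, Zone IX, Zone I, Zone VI} → 820
  South (6, 4): covers {Zone VIII, Zone V, Zone IV} → 530
  East (1, 18): covers {Zone III, Zone VII, Zone V} → 503
Maximum coverage at North: 820 registered voters.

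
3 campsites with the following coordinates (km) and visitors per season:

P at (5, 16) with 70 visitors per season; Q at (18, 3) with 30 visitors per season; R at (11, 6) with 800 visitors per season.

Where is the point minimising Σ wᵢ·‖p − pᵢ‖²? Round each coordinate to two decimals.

(10.77, 6.68)

The minimiser of Σwᵢ‖p−pᵢ‖² is the weighted centroid p* = (Σwᵢpᵢ)/(Σwᵢ).
Σwᵢ = 900.
Σwᵢxᵢ = 70·5 + 30·18 + 800·11 = 9690.
Σwᵢyᵢ = 70·16 + 30·3 + 800·6 = 6010.
x* = 9690/900 = 10.77, y* = 6010/900 = 6.68.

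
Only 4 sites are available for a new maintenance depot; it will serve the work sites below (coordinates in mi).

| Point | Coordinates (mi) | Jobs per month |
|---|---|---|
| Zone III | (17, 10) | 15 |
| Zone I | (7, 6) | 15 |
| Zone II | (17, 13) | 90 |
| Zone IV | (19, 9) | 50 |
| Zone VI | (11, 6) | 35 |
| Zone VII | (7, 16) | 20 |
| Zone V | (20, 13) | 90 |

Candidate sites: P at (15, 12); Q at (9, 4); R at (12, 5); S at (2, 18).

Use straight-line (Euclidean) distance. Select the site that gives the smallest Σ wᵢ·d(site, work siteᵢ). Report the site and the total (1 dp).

Total weighted distance at each candidate:
  P (15, 12): total = 1533.9
  Q (9, 4): total = 3456.6
  R (12, 5): total = 2744.1
  S (2, 18): total = 5148.8
Minimum is at P with total 1533.9 mi.

P, total 1533.9 mi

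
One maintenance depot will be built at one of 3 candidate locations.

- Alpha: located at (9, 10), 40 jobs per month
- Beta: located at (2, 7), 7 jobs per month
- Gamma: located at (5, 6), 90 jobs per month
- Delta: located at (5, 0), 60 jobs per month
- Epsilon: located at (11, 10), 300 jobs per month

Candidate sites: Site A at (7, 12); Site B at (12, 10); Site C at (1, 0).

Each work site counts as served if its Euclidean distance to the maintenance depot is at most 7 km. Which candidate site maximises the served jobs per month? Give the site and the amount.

Site A, covering 430

Coverage radius r = 7 km; a point is covered iff (Δx)²+(Δy)² ≤ 7² = 49.
  Site A (7, 12): covers {Alpha, Gamma, Epsilon} → 430
  Site B (12, 10): covers {Alpha, Epsilon} → 340
  Site C (1, 0): covers {Delta} → 60
Maximum coverage at Site A: 430 jobs per month.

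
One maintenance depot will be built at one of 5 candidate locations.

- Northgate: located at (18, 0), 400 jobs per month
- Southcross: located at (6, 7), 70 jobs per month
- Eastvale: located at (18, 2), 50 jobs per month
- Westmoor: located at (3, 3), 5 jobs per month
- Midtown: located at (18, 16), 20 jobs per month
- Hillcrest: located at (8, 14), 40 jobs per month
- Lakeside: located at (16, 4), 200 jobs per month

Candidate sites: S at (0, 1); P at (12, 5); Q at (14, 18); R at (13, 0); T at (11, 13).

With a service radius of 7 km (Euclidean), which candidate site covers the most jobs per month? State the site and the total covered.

R, covering 650

Coverage radius r = 7 km; a point is covered iff (Δx)²+(Δy)² ≤ 7² = 49.
  S (0, 1): covers {Westmoor} → 5
  P (12, 5): covers {Southcross, Eastvale, Lakeside} → 320
  Q (14, 18): covers {Midtown} → 20
  R (13, 0): covers {Northgate, Eastvale, Lakeside} → 650
  T (11, 13): covers {Hillcrest} → 40
Maximum coverage at R: 650 jobs per month.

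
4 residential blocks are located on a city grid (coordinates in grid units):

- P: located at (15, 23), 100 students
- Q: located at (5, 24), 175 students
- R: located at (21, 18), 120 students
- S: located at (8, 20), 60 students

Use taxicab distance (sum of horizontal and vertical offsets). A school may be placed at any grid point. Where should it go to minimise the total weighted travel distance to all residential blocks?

Manhattan distance separates: Σwᵢ(|x−xᵢ|+|y−yᵢ|) = Σwᵢ|x−xᵢ| + Σwᵢ|y−yᵢ|, so x and y are optimised independently as 1-D weighted medians.
Total weight W = 455; half = 227.5.
x-coordinate, sorted with cumulative weight:
  x=5 (Q, w=175) cum 175
  x=8 (S, w=60) cum 235  ← median
  x=15 (P, w=100) cum 335
  x=21 (R, w=120) cum 455
⇒ x* = 8
y-coordinate, sorted with cumulative weight:
  y=18 (R, w=120) cum 120
  y=20 (S, w=60) cum 180
  y=23 (P, w=100) cum 280  ← median
  y=24 (Q, w=175) cum 455
⇒ y* = 23

(8, 23)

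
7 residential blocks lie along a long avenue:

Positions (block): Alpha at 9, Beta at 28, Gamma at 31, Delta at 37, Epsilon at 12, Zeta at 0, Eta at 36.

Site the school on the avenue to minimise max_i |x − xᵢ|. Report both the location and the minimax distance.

location 18.5, max distance 18.5

The 1-center on a line is the midpoint of the two extreme points: leftmost at 0, rightmost at 37.
Optimal location = (0 + 37)/2 = 18.5; maximum distance = (37 − 0)/2 = 18.5.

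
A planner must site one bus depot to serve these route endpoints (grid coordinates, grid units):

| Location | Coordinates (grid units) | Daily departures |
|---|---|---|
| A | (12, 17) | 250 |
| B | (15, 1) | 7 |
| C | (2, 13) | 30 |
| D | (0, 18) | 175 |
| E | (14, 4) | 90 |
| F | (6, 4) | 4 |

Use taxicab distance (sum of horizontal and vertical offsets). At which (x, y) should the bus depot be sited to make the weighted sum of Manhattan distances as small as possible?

Manhattan distance separates: Σwᵢ(|x−xᵢ|+|y−yᵢ|) = Σwᵢ|x−xᵢ| + Σwᵢ|y−yᵢ|, so x and y are optimised independently as 1-D weighted medians.
Total weight W = 556; half = 278.
x-coordinate, sorted with cumulative weight:
  x=0 (D, w=175) cum 175
  x=2 (C, w=30) cum 205
  x=6 (F, w=4) cum 209
  x=12 (A, w=250) cum 459  ← median
  x=14 (E, w=90) cum 549
  x=15 (B, w=7) cum 556
⇒ x* = 12
y-coordinate, sorted with cumulative weight:
  y=1 (B, w=7) cum 7
  y=4 (E, w=90) cum 97
  y=4 (F, w=4) cum 101
  y=13 (C, w=30) cum 131
  y=17 (A, w=250) cum 381  ← median
  y=18 (D, w=175) cum 556
⇒ y* = 17

(12, 17)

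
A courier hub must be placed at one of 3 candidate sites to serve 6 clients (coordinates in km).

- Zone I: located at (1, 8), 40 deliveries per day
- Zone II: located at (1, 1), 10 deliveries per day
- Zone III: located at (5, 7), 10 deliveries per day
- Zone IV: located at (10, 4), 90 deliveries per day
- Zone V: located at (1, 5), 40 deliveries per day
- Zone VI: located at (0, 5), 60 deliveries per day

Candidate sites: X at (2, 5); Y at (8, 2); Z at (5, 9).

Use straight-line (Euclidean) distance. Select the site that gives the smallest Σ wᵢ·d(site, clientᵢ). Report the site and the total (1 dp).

X, total 1089.4 km

Total weighted distance at each candidate:
  X (2, 5): total = 1089.4
  Y (8, 2): total = 1569.6
  Z (5, 9): total = 1521.2
Minimum is at X with total 1089.4 km.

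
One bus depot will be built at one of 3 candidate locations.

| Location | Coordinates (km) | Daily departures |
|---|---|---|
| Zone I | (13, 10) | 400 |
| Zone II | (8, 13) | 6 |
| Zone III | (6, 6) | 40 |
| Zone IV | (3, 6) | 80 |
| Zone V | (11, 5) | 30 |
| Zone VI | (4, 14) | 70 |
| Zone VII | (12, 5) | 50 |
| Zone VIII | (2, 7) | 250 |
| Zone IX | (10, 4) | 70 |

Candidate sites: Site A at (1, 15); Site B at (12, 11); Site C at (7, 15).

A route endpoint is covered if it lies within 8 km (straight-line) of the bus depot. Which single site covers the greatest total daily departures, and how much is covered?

Coverage radius r = 8 km; a point is covered iff (Δx)²+(Δy)² ≤ 8² = 64.
  Site A (1, 15): covers {Zone II, Zone VI} → 76
  Site B (12, 11): covers {Zone I, Zone II, Zone III, Zone V, Zone VII, Zone IX} → 596
  Site C (7, 15): covers {Zone I, Zone II, Zone VI} → 476
Maximum coverage at Site B: 596 daily departures.

Site B, covering 596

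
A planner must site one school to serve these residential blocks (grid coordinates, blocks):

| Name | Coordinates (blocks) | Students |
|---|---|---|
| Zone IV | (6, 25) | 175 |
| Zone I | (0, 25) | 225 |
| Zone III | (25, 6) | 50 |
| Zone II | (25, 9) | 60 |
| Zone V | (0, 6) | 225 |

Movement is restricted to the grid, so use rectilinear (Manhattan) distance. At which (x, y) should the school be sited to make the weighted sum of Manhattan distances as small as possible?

(0, 25)

Manhattan distance separates: Σwᵢ(|x−xᵢ|+|y−yᵢ|) = Σwᵢ|x−xᵢ| + Σwᵢ|y−yᵢ|, so x and y are optimised independently as 1-D weighted medians.
Total weight W = 735; half = 367.5.
x-coordinate, sorted with cumulative weight:
  x=0 (Zone I, w=225) cum 225
  x=0 (Zone V, w=225) cum 450  ← median
  x=6 (Zone IV, w=175) cum 625
  x=25 (Zone III, w=50) cum 675
  x=25 (Zone II, w=60) cum 735
⇒ x* = 0
y-coordinate, sorted with cumulative weight:
  y=6 (Zone III, w=50) cum 50
  y=6 (Zone V, w=225) cum 275
  y=9 (Zone II, w=60) cum 335
  y=25 (Zone IV, w=175) cum 510  ← median
  y=25 (Zone I, w=225) cum 735
⇒ y* = 25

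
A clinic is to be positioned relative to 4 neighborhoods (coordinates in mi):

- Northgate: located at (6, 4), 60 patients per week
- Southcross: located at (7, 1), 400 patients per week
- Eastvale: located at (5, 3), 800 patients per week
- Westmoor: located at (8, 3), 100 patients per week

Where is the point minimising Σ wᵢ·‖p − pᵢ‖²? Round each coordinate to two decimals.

The minimiser of Σwᵢ‖p−pᵢ‖² is the weighted centroid p* = (Σwᵢpᵢ)/(Σwᵢ).
Σwᵢ = 1360.
Σwᵢxᵢ = 60·6 + 400·7 + 800·5 + 100·8 = 7960.
Σwᵢyᵢ = 60·4 + 400·1 + 800·3 + 100·3 = 3340.
x* = 7960/1360 = 5.85, y* = 3340/1360 = 2.46.

(5.85, 2.46)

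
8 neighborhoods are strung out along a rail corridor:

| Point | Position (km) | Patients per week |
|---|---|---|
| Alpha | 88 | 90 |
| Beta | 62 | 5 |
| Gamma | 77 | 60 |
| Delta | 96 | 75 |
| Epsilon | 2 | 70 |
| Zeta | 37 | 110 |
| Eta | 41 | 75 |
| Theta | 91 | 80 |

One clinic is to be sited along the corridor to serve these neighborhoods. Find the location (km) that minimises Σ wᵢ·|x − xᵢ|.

For a sum of weighted absolute distances on a line, the optimum is the weighted median (not the mean). Total weight W = 565; half-weight = 282.5.
Sort by position and accumulate weight:
  km 2 (Epsilon, w=70) → cum 70
  km 37 (Zeta, w=110) → cum 180
  km 41 (Eta, w=75) → cum 255
  km 62 (Beta, w=5) → cum 260
  km 77 (Gamma, w=60) → cum 320  ≥ 282.5 → median here
  km 88 (Alpha, w=90) → cum 410
  km 91 (Theta, w=80) → cum 490
  km 96 (Delta, w=75) → cum 565
Optimal location: km 77.

x = 77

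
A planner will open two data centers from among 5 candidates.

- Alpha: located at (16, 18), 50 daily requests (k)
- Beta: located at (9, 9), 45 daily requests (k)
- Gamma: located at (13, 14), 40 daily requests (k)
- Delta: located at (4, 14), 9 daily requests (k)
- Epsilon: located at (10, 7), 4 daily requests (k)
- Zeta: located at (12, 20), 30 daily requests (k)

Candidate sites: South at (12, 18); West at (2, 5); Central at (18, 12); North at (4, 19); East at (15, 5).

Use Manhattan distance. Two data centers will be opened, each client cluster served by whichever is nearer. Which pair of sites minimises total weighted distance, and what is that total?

{South, East}, total 1046

Evaluate every pair (each demand assigned to the nearer of the two):
  {South, East}: total = 1046
  {South, West}: total = 1094
  {South, North}: total = 1097
  {South, Central}: total = 1160
  {Central, North}: total = 1587
  {Central, East}: total = 1722
  {West, Central}: total = 1734
  {North, East}: total = 1883
  {West, North}: total = 2060
  {West, East}: total = 2257
Best pair: {South, East} with total 1046.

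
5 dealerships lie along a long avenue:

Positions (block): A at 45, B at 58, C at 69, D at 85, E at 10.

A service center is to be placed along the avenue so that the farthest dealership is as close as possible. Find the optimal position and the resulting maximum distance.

The 1-center on a line is the midpoint of the two extreme points: leftmost at 10, rightmost at 85.
Optimal location = (10 + 85)/2 = 47.5; maximum distance = (85 − 10)/2 = 37.5.

location 47.5, max distance 37.5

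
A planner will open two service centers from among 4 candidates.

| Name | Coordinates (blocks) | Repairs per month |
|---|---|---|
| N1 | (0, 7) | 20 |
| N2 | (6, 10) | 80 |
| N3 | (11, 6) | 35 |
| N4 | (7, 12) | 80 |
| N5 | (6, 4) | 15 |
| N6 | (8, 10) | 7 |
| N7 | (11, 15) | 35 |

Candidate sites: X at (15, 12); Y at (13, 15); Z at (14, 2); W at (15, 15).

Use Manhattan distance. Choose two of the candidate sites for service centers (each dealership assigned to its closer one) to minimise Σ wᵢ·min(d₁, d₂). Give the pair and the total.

{Y, Z}, total 2595

Evaluate every pair (each demand assigned to the nearer of the two):
  {Y, Z}: total = 2595
  {X, Z}: total = 2603
  {X, Y}: total = 2658
  {X, W}: total = 2728
  {Y, W}: total = 2895
  {Z, W}: total = 2999
Best pair: {Y, Z} with total 2595.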